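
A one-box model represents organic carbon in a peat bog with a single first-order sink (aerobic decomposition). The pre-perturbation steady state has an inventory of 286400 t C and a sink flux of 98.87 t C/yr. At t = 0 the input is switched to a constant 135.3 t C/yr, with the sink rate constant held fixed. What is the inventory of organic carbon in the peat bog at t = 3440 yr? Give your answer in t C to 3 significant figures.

360000 t C

The sink rate constant is k = F₀/M₀ = 98.87/286400 = 0.0003452 yr⁻¹.
Solving dM/dt = F₁ − kM with M(0) = M₀ gives M(t) = F₁/k + (M₀ − F₁/k)·e^(−kt).
F₁/k = 135.3/0.0003452 = 391930 t C; kt = 0.0003452 × 3440 = 1.188, e^(−kt) = 0.3050.
M(3440) = 391930 + (286400 − 391930) × 0.3050 = 391930 − 32180 = 359750 t C.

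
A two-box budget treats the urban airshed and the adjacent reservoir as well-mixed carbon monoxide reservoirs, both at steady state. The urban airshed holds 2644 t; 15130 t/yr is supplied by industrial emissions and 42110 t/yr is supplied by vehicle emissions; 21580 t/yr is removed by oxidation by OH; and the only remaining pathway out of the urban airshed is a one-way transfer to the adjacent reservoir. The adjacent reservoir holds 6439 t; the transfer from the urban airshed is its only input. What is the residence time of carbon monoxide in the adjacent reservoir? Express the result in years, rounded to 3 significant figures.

0.181 yr

Balance the urban airshed: ΣF_in = 15130 + 42110 = 57240 t/yr.
Transfer to the adjacent reservoir = ΣF_in − (21580) = 35660 t/yr.
At steady state the output of the adjacent reservoir equals its input, 35660 t/yr.
τ = M / F = 6439 / 35660 = 0.1806 yr.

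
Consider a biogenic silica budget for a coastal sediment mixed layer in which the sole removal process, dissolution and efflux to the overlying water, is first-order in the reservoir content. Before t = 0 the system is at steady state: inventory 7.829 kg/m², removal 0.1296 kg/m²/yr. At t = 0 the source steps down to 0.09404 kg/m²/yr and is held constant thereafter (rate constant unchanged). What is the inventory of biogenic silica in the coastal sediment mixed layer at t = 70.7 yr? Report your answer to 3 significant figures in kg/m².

The sink rate constant is k = F₀/M₀ = 0.1296/7.829 = 0.01655 yr⁻¹.
Solving dM/dt = F₁ − kM with M(0) = M₀ gives M(t) = F₁/k + (M₀ − F₁/k)·e^(−kt).
F₁/k = 0.09404/0.01655 = 5.6809 kg/m²; kt = 0.01655 × 70.7 = 1.170, e^(−kt) = 0.3103.
M(70.7) = 5.6809 + (7.829 − 5.6809) × 0.3103 = 5.6809 + 0.6665 = 6.3473 kg/m².

6.35 kg/m²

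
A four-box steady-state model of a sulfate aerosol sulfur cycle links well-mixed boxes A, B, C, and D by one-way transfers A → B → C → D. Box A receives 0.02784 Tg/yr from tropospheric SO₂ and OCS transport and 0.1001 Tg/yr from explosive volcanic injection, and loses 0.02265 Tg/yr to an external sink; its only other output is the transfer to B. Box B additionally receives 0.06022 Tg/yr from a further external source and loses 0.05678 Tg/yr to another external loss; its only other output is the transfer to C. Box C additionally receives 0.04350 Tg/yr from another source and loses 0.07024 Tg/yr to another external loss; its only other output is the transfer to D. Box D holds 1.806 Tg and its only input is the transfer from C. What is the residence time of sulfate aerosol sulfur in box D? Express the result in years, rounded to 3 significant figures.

22.0 yr

Box A: F(A→B) = (0.02784 + 0.1001) − 0.02265 = 0.10529 Tg/yr.
Box B: F(B→C) = (0.10529 + 0.06022) − 0.05678 = 0.10873 Tg/yr.
Box C: F(C→D) = (0.10873 + 0.04350) − 0.07024 = 0.081990 Tg/yr.
Box D throughput = its input = 0.081990 Tg/yr; τ = 1.806 / 0.081990 = 22.03 yr.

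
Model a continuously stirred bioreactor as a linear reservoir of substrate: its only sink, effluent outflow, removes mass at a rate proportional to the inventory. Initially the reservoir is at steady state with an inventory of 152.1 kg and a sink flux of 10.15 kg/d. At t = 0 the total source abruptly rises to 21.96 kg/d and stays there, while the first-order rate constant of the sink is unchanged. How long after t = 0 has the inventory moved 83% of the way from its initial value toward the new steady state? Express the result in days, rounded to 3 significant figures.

τ = M₀/F₀ = 152.1/10.15 = 14.99 d.
The remaining gap fraction is e^(−t/τ); 83% covered ⇒ e^(−t/τ) = 0.170.
t = −τ ln(0.170) = 14.99 × 1.772 = 26.55 d.

26.6 d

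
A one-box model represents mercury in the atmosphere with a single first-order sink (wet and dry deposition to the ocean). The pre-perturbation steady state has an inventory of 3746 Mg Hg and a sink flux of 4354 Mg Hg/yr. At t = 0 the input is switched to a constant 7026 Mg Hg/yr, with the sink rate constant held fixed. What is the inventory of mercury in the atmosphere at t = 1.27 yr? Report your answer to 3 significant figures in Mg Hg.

5520 Mg Hg

The sink rate constant is k = F₀/M₀ = 4354/3746 = 1.162 yr⁻¹.
Solving dM/dt = F₁ − kM with M(0) = M₀ gives M(t) = F₁/k + (M₀ − F₁/k)·e^(−kt).
F₁/k = 7026/1.162 = 6044.9 Mg Hg; kt = 1.162 × 1.27 = 1.476, e^(−kt) = 0.2285.
M(1.27) = 6044.9 + (3746 − 6044.9) × 0.2285 = 6044.9 − 525.3 = 5519.5 Mg Hg.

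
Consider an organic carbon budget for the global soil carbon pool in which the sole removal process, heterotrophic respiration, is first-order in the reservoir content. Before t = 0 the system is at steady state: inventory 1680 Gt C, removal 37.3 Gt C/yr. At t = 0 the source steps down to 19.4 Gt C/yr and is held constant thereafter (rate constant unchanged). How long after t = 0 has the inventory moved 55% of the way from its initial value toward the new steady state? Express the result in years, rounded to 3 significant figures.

τ = M₀/F₀ = 1680/37.3 = 45.04 yr.
The remaining gap fraction is e^(−t/τ); 55% covered ⇒ e^(−t/τ) = 0.450.
t = −τ ln(0.450) = 45.04 × 0.7985 = 35.96 yr.

36.0 yr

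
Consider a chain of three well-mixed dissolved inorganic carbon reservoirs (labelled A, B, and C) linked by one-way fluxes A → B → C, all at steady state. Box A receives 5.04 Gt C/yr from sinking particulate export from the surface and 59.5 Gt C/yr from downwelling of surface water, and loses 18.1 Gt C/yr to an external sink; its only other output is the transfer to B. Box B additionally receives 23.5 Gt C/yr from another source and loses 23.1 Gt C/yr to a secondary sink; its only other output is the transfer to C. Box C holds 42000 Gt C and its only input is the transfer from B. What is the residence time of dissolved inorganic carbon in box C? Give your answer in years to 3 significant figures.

897 yr

Box A: F(A→B) = (5.04 + 59.5) − 18.1 = 46.440 Gt C/yr.
Box B: F(B→C) = (46.440 + 23.5) − 23.1 = 46.840 Gt C/yr.
Box C throughput = its input = 46.840 Gt C/yr; τ = 42000 / 46.840 = 896.7 yr.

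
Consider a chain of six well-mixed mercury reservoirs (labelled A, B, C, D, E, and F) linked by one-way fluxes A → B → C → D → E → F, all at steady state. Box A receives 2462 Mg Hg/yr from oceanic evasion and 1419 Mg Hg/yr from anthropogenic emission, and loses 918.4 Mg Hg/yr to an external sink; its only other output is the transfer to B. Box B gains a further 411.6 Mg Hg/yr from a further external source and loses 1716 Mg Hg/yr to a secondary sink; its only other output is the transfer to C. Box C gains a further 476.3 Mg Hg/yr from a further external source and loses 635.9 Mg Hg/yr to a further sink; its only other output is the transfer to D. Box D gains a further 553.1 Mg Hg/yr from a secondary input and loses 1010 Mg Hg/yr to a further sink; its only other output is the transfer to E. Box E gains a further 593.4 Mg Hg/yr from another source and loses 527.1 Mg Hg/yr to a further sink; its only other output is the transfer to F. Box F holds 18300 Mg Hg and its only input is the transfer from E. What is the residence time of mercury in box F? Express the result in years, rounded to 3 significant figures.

16.5 yr

Box A: F(A→B) = (2462 + 1419) − 918.4 = 2962.6 Mg Hg/yr.
Box B: F(B→C) = (2962.6 + 411.6) − 1716 = 1658.2 Mg Hg/yr.
Box C: F(C→D) = (1658.2 + 476.3) − 635.9 = 1498.6 Mg Hg/yr.
Box D: F(D→E) = (1498.6 + 553.1) − 1010 = 1041.7 Mg Hg/yr.
Box E: F(E→F) = (1041.7 + 593.4) − 527.1 = 1108.0 Mg Hg/yr.
Box F throughput = its input = 1108.0 Mg Hg/yr; τ = 18300 / 1108.0 = 16.52 yr.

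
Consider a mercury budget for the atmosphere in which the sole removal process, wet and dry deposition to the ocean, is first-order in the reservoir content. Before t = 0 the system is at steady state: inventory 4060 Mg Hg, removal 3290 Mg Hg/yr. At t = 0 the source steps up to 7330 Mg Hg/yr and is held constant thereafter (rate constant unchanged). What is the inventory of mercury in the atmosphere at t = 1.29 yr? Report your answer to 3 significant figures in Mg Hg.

Residence time τ = M₀/F₀ = 1.234 yr. The eventual steady state is M_∞ = M₀·(F₁/F₀) = 4060 × 7330/3290 = 9045.5 Mg Hg.
The anomaly ΔM(t) = M(t) − M_∞ decays as ΔM₀·e^(−t/τ) with ΔM₀ = 4060 − 9045.5 = −4986 Mg Hg.
At t = 1.29 yr, e^(−t/τ) = e^(−1.045) = 0.3516, so ΔM = −1753 Mg Hg and M = 9045.5 − 1753 = 7292.8 Mg Hg.

7290 Mg Hg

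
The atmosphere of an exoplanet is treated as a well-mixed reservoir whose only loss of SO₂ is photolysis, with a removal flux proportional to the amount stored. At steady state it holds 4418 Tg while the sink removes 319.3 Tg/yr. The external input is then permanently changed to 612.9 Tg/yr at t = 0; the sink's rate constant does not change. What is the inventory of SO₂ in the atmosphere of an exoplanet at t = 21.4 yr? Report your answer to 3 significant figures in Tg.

The sink rate constant is k = F₀/M₀ = 319.3/4418 = 0.07227 yr⁻¹.
Solving dM/dt = F₁ − kM with M(0) = M₀ gives M(t) = F₁/k + (M₀ − F₁/k)·e^(−kt).
F₁/k = 612.9/0.07227 = 8480.4 Tg; kt = 0.07227 × 21.4 = 1.547, e^(−kt) = 0.2130.
M(21.4) = 8480.4 + (4418 − 8480.4) × 0.2130 = 8480.4 − 865.1 = 7615.3 Tg.

7620 Tg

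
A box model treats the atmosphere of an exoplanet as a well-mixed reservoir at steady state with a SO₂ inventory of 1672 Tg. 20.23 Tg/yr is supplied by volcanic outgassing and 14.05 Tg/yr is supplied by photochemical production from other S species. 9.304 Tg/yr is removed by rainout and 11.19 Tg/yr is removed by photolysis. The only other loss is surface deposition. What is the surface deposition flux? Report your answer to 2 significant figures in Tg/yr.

14 Tg/yr

At steady state ΣF_in = ΣF_out.
ΣF_in = 20.23 + 14.05 = 34.280 Tg/yr.
Surface deposition flux = ΣF_in − (9.304 + 11.19) = 34.280 − 20.49 = 13.79 Tg/yr.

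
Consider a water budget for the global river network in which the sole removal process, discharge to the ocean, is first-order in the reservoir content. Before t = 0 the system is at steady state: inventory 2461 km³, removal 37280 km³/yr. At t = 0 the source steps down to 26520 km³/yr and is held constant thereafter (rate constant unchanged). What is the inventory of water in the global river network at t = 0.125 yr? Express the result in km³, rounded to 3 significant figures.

τ = M₀/F₀ = 2461/37280 = 0.06601 yr; rate constant k = 1/τ.
New steady state M_∞ = F₁/k = F₁·τ = 26520 × 0.06601 = 1750.7 km³.
M(t) = M_∞ + (M₀ − M_∞)·e^(−t/τ); t/τ = 0.125/0.06601 = 1.894, so e^(−t/τ) = 0.1505.
M(t) = 1750.7 + 710.3 × 0.1505 = 1857.6 km³.

1860 km³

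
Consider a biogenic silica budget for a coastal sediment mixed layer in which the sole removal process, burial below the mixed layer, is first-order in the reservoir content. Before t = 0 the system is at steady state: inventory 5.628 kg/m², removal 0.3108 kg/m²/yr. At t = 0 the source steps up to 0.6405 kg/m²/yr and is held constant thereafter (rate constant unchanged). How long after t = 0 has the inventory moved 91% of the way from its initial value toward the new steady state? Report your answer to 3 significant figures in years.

τ = M₀/F₀ = 5.628/0.3108 = 18.11 yr.
The remaining gap fraction is e^(−t/τ); 91% covered ⇒ e^(−t/τ) = 0.0900.
t = −τ ln(0.0900) = 18.11 × 2.408 = 43.60 yr.

43.6 yr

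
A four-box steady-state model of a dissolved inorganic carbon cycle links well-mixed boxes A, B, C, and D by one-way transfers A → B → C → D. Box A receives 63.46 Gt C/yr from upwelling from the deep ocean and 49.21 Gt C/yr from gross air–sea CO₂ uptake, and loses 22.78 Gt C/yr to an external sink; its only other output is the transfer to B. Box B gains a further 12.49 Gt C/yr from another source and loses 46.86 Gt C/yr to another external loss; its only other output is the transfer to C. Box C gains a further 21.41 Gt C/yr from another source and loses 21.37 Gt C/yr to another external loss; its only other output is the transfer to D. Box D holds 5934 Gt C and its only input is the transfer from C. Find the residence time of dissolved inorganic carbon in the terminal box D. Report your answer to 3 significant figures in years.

107 yr

Box A: F(A→B) = (63.46 + 49.21) − 22.78 = 89.890 Gt C/yr.
Box B: F(B→C) = (89.890 + 12.49) − 46.86 = 55.520 Gt C/yr.
Box C: F(C→D) = (55.520 + 21.41) − 21.37 = 55.560 Gt C/yr.
Box D throughput = its input = 55.560 Gt C/yr; τ = 5934 / 55.560 = 106.8 yr.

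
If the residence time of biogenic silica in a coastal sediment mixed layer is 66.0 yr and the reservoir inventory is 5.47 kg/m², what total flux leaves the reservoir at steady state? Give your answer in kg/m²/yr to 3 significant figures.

0.0829 kg/m²/yr

F = M / τ = 5.47 / 66.0 = 0.08288 kg/m²/yr.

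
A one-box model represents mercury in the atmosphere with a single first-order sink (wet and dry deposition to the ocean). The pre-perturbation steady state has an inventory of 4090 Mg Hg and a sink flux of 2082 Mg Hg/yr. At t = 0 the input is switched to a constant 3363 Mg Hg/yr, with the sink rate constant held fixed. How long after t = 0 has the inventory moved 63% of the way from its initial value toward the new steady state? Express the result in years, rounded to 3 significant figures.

1.95 yr

τ = M₀/F₀ = 4090/2082 = 1.964 yr.
The remaining gap fraction is e^(−t/τ); 63% covered ⇒ e^(−t/τ) = 0.370.
t = −τ ln(0.370) = 1.964 × 0.9943 = 1.953 yr.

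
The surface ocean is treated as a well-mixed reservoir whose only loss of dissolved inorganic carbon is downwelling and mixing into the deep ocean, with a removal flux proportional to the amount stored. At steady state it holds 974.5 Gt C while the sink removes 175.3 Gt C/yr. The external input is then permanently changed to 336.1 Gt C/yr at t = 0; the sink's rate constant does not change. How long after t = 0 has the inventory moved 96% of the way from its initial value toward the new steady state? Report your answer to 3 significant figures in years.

τ = M₀/F₀ = 974.5/175.3 = 5.559 yr.
The remaining gap fraction is e^(−t/τ); 96% covered ⇒ e^(−t/τ) = 0.0400.
t = −τ ln(0.0400) = 5.559 × 3.219 = 17.89 yr.

17.9 yr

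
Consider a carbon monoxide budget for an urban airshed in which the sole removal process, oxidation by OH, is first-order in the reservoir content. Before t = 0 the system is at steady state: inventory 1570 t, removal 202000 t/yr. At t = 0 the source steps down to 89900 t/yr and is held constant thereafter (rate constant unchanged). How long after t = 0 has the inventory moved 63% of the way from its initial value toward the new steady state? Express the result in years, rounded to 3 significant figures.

τ = M₀/F₀ = 1570/202000 = 0.007772 yr.
The remaining gap fraction is e^(−t/τ); 63% covered ⇒ e^(−t/τ) = 0.370.
t = −τ ln(0.370) = 0.007772 × 0.9943 = 0.007728 yr.

0.00773 yr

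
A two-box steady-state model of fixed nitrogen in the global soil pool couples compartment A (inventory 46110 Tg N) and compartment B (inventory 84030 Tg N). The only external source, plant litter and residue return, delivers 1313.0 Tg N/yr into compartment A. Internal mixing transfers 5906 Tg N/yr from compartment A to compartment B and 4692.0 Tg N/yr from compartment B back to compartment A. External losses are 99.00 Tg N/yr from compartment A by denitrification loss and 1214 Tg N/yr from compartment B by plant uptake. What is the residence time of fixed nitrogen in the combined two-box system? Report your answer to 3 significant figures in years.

Residence time in the combined system uses the total inventory and the total *external* removal — internal exchanges between the two boxes cancel.
M_total = 46110 + 84030 = 130140 Tg N.
ΣF_external_out = 99.00 + 1214 = 1313.0 Tg N/yr.
τ = M_total / ΣF_ext = 130140 / 1313.0 = 99.12 yr.

99.1 yr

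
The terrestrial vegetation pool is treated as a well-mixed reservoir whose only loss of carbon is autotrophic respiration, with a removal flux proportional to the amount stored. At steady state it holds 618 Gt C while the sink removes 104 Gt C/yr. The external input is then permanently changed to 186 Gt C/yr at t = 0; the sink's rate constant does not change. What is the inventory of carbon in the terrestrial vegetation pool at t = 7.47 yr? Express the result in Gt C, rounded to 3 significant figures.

τ = M₀/F₀ = 618/104 = 5.942 yr; rate constant k = 1/τ.
New steady state M_∞ = F₁/k = F₁·τ = 186 × 5.942 = 1105.3 Gt C.
M(t) = M_∞ + (M₀ − M_∞)·e^(−t/τ); t/τ = 7.47/5.942 = 1.257, so e^(−t/τ) = 0.2845.
M(t) = 1105.3 − 487.3 × 0.2845 = 966.65 Gt C.

967 Gt C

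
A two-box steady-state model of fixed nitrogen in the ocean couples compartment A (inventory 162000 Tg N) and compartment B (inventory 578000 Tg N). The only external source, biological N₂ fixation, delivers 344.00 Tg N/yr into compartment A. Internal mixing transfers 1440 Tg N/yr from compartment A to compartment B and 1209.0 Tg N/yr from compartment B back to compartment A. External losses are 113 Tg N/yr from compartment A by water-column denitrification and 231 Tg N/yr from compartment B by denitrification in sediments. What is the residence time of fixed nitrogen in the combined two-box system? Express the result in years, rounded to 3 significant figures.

Residence time in the combined system uses the total inventory and the total *external* removal — internal exchanges between the two boxes cancel.
M_total = 162000 + 578000 = 740000 Tg N.
ΣF_external_out = 113 + 231 = 344.00 Tg N/yr.
τ = M_total / ΣF_ext = 740000 / 344.00 = 2151 yr.

2150 yr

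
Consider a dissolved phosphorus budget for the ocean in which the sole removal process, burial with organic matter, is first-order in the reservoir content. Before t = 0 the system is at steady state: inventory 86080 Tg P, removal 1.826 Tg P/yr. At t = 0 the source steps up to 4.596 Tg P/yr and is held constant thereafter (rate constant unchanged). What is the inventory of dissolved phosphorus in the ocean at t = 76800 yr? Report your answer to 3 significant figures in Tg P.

τ = M₀/F₀ = 86080/1.826 = 47140 yr; rate constant k = 1/τ.
New steady state M_∞ = F₁/k = F₁·τ = 4.596 × 47140 = 216660 Tg P.
M(t) = M_∞ + (M₀ − M_∞)·e^(−t/τ); t/τ = 76800/47140 = 1.629, so e^(−t/τ) = 0.1961.
M(t) = 216660 − 130600 × 0.1961 = 191050 Tg P.

191000 Tg P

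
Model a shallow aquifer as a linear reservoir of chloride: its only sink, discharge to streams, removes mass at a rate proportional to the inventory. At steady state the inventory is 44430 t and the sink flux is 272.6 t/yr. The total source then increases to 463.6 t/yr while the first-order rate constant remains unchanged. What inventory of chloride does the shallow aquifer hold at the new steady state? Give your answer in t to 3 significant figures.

Rate constant k = F/M = 272.6 / 44430 = 0.006135 yr⁻¹.
At the new steady state, source = k·M_new ⇒ M_new = 463.6 / 0.006135 = 75560 t.
(Equivalently M_new = M × F_new/F_old = 44430 × 463.6/272.6.)

75600 t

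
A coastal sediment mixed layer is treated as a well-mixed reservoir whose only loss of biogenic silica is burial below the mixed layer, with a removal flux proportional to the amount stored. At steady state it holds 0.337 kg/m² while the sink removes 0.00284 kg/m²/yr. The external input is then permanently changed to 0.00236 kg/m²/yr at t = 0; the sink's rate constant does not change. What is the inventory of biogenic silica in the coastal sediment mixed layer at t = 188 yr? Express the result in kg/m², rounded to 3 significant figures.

0.292 kg/m²

The sink rate constant is k = F₀/M₀ = 0.00284/0.337 = 0.008427 yr⁻¹.
Solving dM/dt = F₁ − kM with M(0) = M₀ gives M(t) = F₁/k + (M₀ − F₁/k)·e^(−kt).
F₁/k = 0.00236/0.008427 = 0.28004 kg/m²; kt = 0.008427 × 188 = 1.584, e^(−kt) = 0.2051.
M(188) = 0.28004 + (0.337 − 0.28004) × 0.2051 = 0.28004 + 0.01168 = 0.29172 kg/m².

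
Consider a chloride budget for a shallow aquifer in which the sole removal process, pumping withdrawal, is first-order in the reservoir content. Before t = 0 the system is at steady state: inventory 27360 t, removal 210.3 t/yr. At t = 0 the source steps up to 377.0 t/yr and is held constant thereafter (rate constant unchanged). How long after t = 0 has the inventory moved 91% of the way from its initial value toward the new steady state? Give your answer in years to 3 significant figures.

τ = M₀/F₀ = 27360/210.3 = 130.1 yr.
The remaining gap fraction is e^(−t/τ); 91% covered ⇒ e^(−t/τ) = 0.0900.
t = −τ ln(0.0900) = 130.1 × 2.408 = 313.3 yr.

313 yr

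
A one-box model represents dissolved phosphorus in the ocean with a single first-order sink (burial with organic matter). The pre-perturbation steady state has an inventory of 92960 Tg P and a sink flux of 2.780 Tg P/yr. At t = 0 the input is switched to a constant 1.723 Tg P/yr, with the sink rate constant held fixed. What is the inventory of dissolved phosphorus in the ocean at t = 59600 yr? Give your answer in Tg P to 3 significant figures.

63600 Tg P

The sink rate constant is k = F₀/M₀ = 2.780/92960 = 2.991×10^-5 yr⁻¹.
Solving dM/dt = F₁ − kM with M(0) = M₀ gives M(t) = F₁/k + (M₀ − F₁/k)·e^(−kt).
F₁/k = 1.723/2.991×10^-5 = 57615 Tg P; kt = 2.991×10^-5 × 59600 = 1.782, e^(−kt) = 0.1682.
M(59600) = 57615 + (92960 − 57615) × 0.1682 = 57615 + 5946 = 63562 Tg P.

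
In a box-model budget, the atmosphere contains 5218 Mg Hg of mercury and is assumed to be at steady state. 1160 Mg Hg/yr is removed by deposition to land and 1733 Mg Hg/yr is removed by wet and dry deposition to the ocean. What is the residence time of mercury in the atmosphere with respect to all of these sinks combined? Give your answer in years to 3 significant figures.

1.80 yr

Total removal flux = 1160 + 1733 = 2893.0 Mg Hg/yr.
τ = M / ΣF_out = 5218 / 2893.0 = 1.804 yr.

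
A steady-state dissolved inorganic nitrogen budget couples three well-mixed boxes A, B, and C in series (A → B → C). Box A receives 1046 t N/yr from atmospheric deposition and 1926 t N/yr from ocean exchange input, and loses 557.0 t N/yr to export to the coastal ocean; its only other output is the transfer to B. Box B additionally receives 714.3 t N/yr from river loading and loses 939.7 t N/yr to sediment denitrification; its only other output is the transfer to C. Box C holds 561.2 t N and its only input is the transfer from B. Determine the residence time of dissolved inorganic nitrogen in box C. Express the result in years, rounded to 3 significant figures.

0.256 yr

Box A: F(A→B) = (1046 + 1926) − 557.0 = 2415.0 t N/yr.
Box B: F(B→C) = (2415.0 + 714.3) − 939.7 = 2189.6 t N/yr.
Box C throughput = its input = 2189.6 t N/yr; τ = 561.2 / 2189.6 = 0.2563 yr.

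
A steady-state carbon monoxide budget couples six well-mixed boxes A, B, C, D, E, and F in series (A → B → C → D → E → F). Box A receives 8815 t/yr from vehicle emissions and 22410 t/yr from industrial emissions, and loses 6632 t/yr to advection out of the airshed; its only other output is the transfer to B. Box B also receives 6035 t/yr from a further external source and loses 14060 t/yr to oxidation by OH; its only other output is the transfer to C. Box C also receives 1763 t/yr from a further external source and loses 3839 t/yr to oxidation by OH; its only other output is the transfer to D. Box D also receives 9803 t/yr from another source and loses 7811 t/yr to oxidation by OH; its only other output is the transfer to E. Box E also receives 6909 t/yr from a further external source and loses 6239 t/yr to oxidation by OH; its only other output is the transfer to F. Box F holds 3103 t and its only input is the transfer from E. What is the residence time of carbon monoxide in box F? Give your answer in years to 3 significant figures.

Box A: F(A→B) = (8815 + 22410) − 6632 = 24593 t/yr.
Box B: F(B→C) = (24593 + 6035) − 14060 = 16568 t/yr.
Box C: F(C→D) = (16568 + 1763) − 3839 = 14492 t/yr.
Box D: F(D→E) = (14492 + 9803) − 7811 = 16484 t/yr.
Box E: F(E→F) = (16484 + 6909) − 6239 = 17154 t/yr.
Box F throughput = its input = 17154 t/yr; τ = 3103 / 17154 = 0.1809 yr.

0.181 yr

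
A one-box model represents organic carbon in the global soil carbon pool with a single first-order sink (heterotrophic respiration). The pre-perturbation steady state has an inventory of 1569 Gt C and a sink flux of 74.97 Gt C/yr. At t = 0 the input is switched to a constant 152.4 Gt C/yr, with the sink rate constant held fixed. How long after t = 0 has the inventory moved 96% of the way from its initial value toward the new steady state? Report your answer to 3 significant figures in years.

τ = M₀/F₀ = 1569/74.97 = 20.93 yr.
The remaining gap fraction is e^(−t/τ); 96% covered ⇒ e^(−t/τ) = 0.0400.
t = −τ ln(0.0400) = 20.93 × 3.219 = 67.37 yr.

67.4 yr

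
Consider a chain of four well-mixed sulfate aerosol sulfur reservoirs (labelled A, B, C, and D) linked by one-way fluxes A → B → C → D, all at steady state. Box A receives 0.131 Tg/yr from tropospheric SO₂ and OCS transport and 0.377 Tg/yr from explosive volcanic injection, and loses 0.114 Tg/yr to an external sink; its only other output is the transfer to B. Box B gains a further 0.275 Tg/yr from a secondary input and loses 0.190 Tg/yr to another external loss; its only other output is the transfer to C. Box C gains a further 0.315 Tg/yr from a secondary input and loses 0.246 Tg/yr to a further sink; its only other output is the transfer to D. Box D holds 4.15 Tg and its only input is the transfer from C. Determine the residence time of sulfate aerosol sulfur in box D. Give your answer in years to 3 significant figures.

7.57 yr

Box A: F(A→B) = (0.131 + 0.377) − 0.114 = 0.39400 Tg/yr.
Box B: F(B→C) = (0.39400 + 0.275) − 0.190 = 0.47900 Tg/yr.
Box C: F(C→D) = (0.47900 + 0.315) − 0.246 = 0.54800 Tg/yr.
Box D throughput = its input = 0.54800 Tg/yr; τ = 4.15 / 0.54800 = 7.573 yr.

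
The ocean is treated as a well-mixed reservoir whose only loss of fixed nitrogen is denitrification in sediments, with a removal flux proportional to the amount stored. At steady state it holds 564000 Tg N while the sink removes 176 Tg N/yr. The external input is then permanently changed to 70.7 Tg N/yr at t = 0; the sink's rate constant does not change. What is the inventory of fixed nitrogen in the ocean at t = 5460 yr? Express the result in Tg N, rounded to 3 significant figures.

τ = M₀/F₀ = 564000/176 = 3205 yr; rate constant k = 1/τ.
New steady state M_∞ = F₁/k = F₁·τ = 70.7 × 3205 = 226560 Tg N.
M(t) = M_∞ + (M₀ − M_∞)·e^(−t/τ); t/τ = 5460/3205 = 1.704, so e^(−t/τ) = 0.1820.
M(t) = 226560 + 337400 × 0.1820 = 287970 Tg N.

288000 Tg N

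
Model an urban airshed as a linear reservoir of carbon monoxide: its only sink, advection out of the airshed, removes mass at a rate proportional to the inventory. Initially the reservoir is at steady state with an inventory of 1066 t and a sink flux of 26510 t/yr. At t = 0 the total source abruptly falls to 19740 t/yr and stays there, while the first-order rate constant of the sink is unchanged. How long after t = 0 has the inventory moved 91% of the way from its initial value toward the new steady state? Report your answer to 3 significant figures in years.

0.0968 yr

τ = M₀/F₀ = 1066/26510 = 0.04021 yr.
The remaining gap fraction is e^(−t/τ); 91% covered ⇒ e^(−t/τ) = 0.0900.
t = −τ ln(0.0900) = 0.04021 × 2.408 = 0.09683 yr.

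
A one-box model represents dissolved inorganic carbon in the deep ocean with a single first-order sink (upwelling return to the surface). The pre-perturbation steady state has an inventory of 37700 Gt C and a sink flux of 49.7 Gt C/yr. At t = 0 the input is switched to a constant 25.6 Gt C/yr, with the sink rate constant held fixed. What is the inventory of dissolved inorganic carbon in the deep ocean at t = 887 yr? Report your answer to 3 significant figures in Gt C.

25100 Gt C

The sink rate constant is k = F₀/M₀ = 49.7/37700 = 0.001318 yr⁻¹.
Solving dM/dt = F₁ − kM with M(0) = M₀ gives M(t) = F₁/k + (M₀ − F₁/k)·e^(−kt).
F₁/k = 25.6/0.001318 = 19419 Gt C; kt = 0.001318 × 887 = 1.169, e^(−kt) = 0.3106.
M(887) = 19419 + (37700 − 19419) × 0.3106 = 19419 + 5678 = 25097 Gt C.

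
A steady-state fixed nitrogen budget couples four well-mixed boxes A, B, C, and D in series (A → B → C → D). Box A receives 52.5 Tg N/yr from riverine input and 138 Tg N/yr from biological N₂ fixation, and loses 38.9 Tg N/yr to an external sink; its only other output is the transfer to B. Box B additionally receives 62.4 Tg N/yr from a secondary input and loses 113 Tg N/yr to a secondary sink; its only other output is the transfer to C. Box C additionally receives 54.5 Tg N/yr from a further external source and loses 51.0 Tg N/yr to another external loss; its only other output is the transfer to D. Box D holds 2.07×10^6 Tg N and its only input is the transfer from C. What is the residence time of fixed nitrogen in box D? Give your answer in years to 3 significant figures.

19800 yr

Box A: F(A→B) = (52.5 + 138) − 38.9 = 151.60 Tg N/yr.
Box B: F(B→C) = (151.60 + 62.4) − 113 = 101.00 Tg N/yr.
Box C: F(C→D) = (101.00 + 54.5) − 51.0 = 104.50 Tg N/yr.
Box D throughput = its input = 104.50 Tg N/yr; τ = 2.07×10^6 / 104.50 = 19810 yr.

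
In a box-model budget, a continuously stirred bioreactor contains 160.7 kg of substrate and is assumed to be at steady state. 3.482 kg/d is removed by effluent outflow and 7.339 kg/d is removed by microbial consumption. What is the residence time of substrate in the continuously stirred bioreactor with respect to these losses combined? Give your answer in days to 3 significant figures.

Total removal = 3.482 + 7.339 = 10.821 kg/d.
τ = M / ΣF_out = 160.7 / 10.821 = 14.85 d.

14.9 d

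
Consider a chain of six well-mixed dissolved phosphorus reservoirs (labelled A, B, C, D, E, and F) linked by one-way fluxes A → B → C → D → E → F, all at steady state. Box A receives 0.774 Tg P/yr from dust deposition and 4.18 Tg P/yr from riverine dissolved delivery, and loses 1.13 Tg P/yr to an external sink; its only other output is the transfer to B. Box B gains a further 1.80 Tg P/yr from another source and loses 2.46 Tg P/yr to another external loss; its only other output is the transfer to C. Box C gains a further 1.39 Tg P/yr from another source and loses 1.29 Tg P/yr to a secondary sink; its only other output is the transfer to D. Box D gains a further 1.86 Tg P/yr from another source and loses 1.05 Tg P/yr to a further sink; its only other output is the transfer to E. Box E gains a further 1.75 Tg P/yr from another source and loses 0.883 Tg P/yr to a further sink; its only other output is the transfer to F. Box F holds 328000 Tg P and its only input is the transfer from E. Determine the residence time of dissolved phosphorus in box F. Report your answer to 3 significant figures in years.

66400 yr

Box A: F(A→B) = (0.774 + 4.18) − 1.13 = 3.8240 Tg P/yr.
Box B: F(B→C) = (3.8240 + 1.80) − 2.46 = 3.1640 Tg P/yr.
Box C: F(C→D) = (3.1640 + 1.39) − 1.29 = 3.2640 Tg P/yr.
Box D: F(D→E) = (3.2640 + 1.86) − 1.05 = 4.0740 Tg P/yr.
Box E: F(E→F) = (4.0740 + 1.75) − 0.883 = 4.9410 Tg P/yr.
Box F throughput = its input = 4.9410 Tg P/yr; τ = 328000 / 4.9410 = 66380 yr.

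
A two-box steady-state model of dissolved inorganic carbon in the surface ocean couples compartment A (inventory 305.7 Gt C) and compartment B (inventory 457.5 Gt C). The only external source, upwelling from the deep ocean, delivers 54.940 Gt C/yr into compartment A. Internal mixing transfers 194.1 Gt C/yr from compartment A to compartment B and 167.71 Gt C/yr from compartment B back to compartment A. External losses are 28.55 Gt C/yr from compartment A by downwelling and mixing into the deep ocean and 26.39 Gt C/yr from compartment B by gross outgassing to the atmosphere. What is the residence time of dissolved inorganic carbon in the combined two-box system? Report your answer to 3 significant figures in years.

Residence time in the combined system uses the total inventory and the total *external* removal — internal exchanges between the two boxes cancel.
M_total = 305.7 + 457.5 = 763.20 Gt C.
ΣF_external_out = 28.55 + 26.39 = 54.940 Gt C/yr.
τ = M_total / ΣF_ext = 763.20 / 54.940 = 13.89 yr.

13.9 yr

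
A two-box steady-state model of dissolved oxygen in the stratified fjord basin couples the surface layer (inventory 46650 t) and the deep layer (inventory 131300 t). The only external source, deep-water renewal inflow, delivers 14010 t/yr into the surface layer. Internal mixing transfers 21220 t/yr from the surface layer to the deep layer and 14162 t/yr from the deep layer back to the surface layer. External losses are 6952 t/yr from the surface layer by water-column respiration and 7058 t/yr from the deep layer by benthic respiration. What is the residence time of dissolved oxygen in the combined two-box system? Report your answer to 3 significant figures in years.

12.7 yr

Treat the two boxes together as one reservoir: the mixing fluxes between them are internal recycling, so τ = ΣM / Σ(external losses).
M_total = 46650 + 131300 = 177950 t.
ΣF_external_out = 6952 + 7058 = 14010 t/yr.
τ = M_total / ΣF_ext = 177950 / 14010 = 12.70 yr.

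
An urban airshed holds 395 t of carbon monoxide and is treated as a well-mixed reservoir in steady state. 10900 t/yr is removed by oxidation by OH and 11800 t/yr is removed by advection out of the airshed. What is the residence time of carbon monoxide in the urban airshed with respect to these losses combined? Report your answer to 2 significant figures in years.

Total removal = 10900 + 11800 = 22700 t/yr.
τ = M / ΣF_out = 395 / 22700 = 0.01740 yr.

0.017 yr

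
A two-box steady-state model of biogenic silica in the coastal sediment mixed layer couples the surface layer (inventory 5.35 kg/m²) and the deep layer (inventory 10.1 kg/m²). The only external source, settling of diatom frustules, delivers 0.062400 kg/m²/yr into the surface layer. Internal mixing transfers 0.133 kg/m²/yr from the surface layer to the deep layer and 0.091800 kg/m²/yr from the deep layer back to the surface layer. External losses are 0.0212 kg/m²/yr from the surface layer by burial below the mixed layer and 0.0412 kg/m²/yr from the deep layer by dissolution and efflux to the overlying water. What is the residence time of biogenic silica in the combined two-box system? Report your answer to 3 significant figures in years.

248 yr

Treat the two boxes together as one reservoir: the mixing fluxes between them are internal recycling, so τ = ΣM / Σ(external losses).
M_total = 5.35 + 10.1 = 15.450 kg/m².
ΣF_external_out = 0.0212 + 0.0412 = 0.062400 kg/m²/yr.
τ = M_total / ΣF_ext = 15.450 / 0.062400 = 247.6 yr.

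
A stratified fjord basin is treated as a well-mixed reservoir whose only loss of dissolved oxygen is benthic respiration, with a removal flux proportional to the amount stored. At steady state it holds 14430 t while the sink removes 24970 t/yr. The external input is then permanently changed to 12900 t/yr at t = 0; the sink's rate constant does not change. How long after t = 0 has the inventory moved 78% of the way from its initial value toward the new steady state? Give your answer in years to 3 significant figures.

0.875 yr

τ = M₀/F₀ = 14430/24970 = 0.5779 yr.
The remaining gap fraction is e^(−t/τ); 78% covered ⇒ e^(−t/τ) = 0.220.
t = −τ ln(0.220) = 0.5779 × 1.514 = 0.8750 yr.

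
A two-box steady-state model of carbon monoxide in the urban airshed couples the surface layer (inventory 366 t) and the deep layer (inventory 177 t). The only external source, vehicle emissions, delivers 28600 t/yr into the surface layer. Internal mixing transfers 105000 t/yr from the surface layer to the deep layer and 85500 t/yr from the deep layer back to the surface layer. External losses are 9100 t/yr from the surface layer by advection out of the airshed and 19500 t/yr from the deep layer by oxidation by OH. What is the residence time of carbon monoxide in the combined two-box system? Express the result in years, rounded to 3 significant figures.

0.0190 yr

Residence time in the combined system uses the total inventory and the total *external* removal — internal exchanges between the two boxes cancel.
M_total = 366 + 177 = 543.00 t.
ΣF_external_out = 9100 + 19500 = 28600 t/yr.
τ = M_total / ΣF_ext = 543.00 / 28600 = 0.01899 yr.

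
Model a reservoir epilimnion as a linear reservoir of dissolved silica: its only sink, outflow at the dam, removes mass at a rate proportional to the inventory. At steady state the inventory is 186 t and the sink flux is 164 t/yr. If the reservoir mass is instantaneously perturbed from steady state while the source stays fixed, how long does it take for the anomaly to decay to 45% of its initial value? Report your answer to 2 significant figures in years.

For a linear reservoir the anomaly decays as exp(−t/τ) with τ = M/F = 186/164 = 1.134 yr.
exp(−t/τ) = 0.45 ⇒ t = −τ ln(0.45) = 1.134 × 0.7985 = 0.9056 yr.

0.91 yr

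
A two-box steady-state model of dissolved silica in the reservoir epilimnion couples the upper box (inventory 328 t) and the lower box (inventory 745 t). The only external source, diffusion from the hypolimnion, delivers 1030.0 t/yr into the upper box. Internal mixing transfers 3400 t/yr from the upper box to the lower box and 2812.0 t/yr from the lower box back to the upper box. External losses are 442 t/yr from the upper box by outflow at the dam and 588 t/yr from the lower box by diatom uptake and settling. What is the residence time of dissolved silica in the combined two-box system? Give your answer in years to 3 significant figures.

1.04 yr

For the system as a whole, the A↔B exchange is internal and contributes nothing to the throughput; only the external sinks remove mass.
M_total = 328 + 745 = 1073.0 t.
ΣF_external_out = 442 + 588 = 1030.0 t/yr.
τ = M_total / ΣF_ext = 1073.0 / 1030.0 = 1.042 yr.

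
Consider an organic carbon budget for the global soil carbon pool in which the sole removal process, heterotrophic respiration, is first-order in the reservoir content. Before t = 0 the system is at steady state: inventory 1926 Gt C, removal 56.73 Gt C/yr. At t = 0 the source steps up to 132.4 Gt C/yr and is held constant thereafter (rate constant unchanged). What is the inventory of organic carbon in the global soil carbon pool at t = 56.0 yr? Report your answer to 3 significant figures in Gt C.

Residence time τ = M₀/F₀ = 33.95 yr. The eventual steady state is M_∞ = M₀·(F₁/F₀) = 1926 × 132.4/56.73 = 4495.0 Gt C.
The anomaly ΔM(t) = M(t) − M_∞ decays as ΔM₀·e^(−t/τ) with ΔM₀ = 1926 − 4495.0 = −2569 Gt C.
At t = 56.0 yr, e^(−t/τ) = e^(−1.649) = 0.1922, so ΔM = −493.6 Gt C and M = 4495.0 − 493.6 = 4001.4 Gt C.

4000 Gt C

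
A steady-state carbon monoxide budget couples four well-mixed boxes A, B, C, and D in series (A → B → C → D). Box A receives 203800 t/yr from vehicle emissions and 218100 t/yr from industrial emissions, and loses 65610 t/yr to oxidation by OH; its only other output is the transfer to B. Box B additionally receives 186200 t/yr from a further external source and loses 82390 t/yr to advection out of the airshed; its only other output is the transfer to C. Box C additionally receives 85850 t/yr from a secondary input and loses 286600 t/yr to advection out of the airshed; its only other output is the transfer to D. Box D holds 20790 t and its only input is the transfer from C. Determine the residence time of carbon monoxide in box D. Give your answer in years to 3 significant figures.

Box A: F(A→B) = (203800 + 218100) − 65610 = 356290 t/yr.
Box B: F(B→C) = (356290 + 186200) − 82390 = 460100 t/yr.
Box C: F(C→D) = (460100 + 85850) − 286600 = 259350 t/yr.
Box D throughput = its input = 259350 t/yr; τ = 20790 / 259350 = 0.08016 yr.

0.0802 yr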